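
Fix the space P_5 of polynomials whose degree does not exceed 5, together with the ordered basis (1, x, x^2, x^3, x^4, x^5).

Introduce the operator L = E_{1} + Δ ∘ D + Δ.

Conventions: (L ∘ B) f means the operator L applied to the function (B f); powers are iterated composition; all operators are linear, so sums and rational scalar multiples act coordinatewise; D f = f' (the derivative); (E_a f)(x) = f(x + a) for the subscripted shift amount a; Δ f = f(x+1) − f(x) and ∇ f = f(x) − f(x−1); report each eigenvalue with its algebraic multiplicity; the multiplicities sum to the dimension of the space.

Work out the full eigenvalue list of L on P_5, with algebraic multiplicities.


image of 1: 1
image of x: x + 2
image of x^2: x^2 + 4x + 4
image of x^3: x^3 + 6x^2 + 12x + 5
image of x^4: x^4 + 8x^3 + 24x^2 + 20x + 6
image of x^5: x^5 + 10x^4 + 40x^3 + 50x^2 + 30x + 7
the matrix is upper triangular; its diagonal is (1, 1, 1, 1, 1, 1)
for a triangular matrix the eigenvalues are the diagonal entries, with algebraic multiplicity their repetition count

λ = 1 (multiplicity 6)


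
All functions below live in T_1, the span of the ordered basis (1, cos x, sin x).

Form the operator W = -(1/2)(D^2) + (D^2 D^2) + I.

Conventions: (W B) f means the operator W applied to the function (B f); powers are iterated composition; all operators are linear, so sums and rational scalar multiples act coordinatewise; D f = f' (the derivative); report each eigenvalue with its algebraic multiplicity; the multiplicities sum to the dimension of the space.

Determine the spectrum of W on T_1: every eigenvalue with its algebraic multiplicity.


image of 1: 1
image of cos x: (5/2)cos x
image of sin x: (5/2)sin x
the matrix is diagonal; its diagonal is (1, 5/2, 5/2)
for a triangular matrix the eigenvalues are the diagonal entries, with algebraic multiplicity their repetition count

λ = 1 (multiplicity 1), λ = 5/2 (multiplicity 2)


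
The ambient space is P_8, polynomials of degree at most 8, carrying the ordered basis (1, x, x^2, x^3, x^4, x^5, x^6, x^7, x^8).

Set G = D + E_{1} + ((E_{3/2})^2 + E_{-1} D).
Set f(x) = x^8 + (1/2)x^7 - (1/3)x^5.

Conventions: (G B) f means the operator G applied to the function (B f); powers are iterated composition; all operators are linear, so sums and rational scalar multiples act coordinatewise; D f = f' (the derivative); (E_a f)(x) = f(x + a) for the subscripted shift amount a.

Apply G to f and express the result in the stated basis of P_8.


g(x) = 2x^8 + 49x^7 + 245x^6 + (5458/3)x^5 + (11985/2)x^4 + (45847/3)x^3 + (136699/6)x^2 + 19964x + 15137/2

D f = 8x^7 + (7/2)x^6 - (5/3)x^4
E_{1} f = x^8 + (17/2)x^7 + (63/2)x^6 + (397/6)x^5 + (515/6)x^4 + (421/6)x^3 + (211/6)x^2 + (59/6)x + 7/6
E_{3/2} f = x^8 + (25/2)x^7 + (273/4)x^6 + (5095/24)x^5 + (6575/16)x^4 + (16203/32)x^3 + (24795/64)x^2 + (21519/128)x + 2025/64
E_{3/2} E_{3/2} f = x^8 + (49/2)x^7 + (525/2)x^6 + (9637/6)x^5 + (12275/2)x^4 + (29991/2)x^3 + (45747/2)x^2 + (39825/2)x + 15147/2
D f = 8x^7 + (7/2)x^6 - (5/3)x^4
E_{-1} D f = 8x^7 - (105/2)x^6 + 147x^5 - (1375/6)x^4 + (650/3)x^3 - (251/2)x^2 + (125/3)x - 37/6
((E_{3/2})^2 + E_{-1} D) f = x^8 + (65/2)x^7 + 210x^6 + (10519/6)x^5 + (17725/3)x^4 + (91273/6)x^3 + 22748x^2 + (119725/6)x + 22702/3
(D + E_{1} + ((E_{3/2})^2 + E_{-1} D)) f = 2x^8 + 49x^7 + 245x^6 + (5458/3)x^5 + (11985/2)x^4 + (45847/3)x^3 + (136699/6)x^2 + 19964x + 15137/2


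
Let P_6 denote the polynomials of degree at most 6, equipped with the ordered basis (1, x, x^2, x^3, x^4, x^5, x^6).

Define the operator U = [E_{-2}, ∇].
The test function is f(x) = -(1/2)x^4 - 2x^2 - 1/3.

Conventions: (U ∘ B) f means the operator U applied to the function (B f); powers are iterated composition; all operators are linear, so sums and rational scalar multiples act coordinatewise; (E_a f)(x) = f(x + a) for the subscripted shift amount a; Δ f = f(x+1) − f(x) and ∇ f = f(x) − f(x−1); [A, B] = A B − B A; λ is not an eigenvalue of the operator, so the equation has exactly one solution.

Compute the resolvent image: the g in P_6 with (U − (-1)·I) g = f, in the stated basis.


the image equals g(x) = -(1/2)x^4 - 2x^2 - 1/3

write g with unknown coordinates in the stated basis and equate coefficients in (U − (-1)·I) g = f
solving from the highest basis element down gives g = -(1/2)x^4 - 2x^2 - 1/3
check: U g = 0
so U g − (-1)·g = -(1/2)x^4 - 2x^2 - 1/3 = f ✓


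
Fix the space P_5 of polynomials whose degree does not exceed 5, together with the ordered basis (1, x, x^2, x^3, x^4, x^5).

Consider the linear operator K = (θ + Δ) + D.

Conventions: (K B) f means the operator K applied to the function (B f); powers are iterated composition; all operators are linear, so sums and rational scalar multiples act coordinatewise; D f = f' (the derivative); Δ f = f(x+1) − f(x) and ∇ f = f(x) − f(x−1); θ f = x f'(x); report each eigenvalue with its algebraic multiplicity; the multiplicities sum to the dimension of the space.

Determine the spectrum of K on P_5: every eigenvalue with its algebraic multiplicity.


λ = 0 (multiplicity 1), λ = 1 (multiplicity 1), λ = 2 (multiplicity 1), λ = 3 (multiplicity 1), λ = 4 (multiplicity 1), λ = 5 (multiplicity 1)

image of 1: 0
image of x: x + 2
image of x^2: 2x^2 + 4x + 1
image of x^3: 3x^3 + 6x^2 + 3x + 1
image of x^4: 4x^4 + 8x^3 + 6x^2 + 4x + 1
image of x^5: 5x^5 + 10x^4 + 10x^3 + 10x^2 + 5x + 1
the matrix is upper triangular; its diagonal is (0, 1, 2, 3, 4, 5)
for a triangular matrix the eigenvalues are the diagonal entries, with algebraic multiplicity their repetition count


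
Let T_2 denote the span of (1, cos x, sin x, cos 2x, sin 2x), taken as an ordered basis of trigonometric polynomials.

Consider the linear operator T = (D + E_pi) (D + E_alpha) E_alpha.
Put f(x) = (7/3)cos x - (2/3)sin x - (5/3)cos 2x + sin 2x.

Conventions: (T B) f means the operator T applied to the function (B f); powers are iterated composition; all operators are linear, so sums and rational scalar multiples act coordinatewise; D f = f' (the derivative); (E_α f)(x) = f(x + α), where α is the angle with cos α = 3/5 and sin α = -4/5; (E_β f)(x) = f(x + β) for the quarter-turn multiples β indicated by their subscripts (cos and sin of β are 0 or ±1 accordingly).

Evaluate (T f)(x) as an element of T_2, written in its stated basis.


g(x) = -(24/25)cos x - (146/75)sin x + (491/1875)cos 2x + (2921/625)sin 2x

E_alpha f = (29/15)cos x + (22/15)sin x - (37/75)cos 2x - (47/25)sin 2x
D E_alpha f = (22/15)cos x - (29/15)sin x - (94/25)cos 2x + (74/75)sin 2x
E_alpha E_alpha f = -(1/75)cos x + (182/75)sin x + (3643/1875)cos 2x + (33/625)sin 2x
(D + E_alpha) E_alpha f = (109/75)cos x + (37/75)sin x - (3407/1875)cos 2x + (1949/1875)sin 2x
D (D + E_alpha) E_alpha f = (37/75)cos x - (109/75)sin x + (3898/1875)cos 2x + (6814/1875)sin 2x
E_pi (D + E_alpha) E_alpha f = -(109/75)cos x - (37/75)sin x - (3407/1875)cos 2x + (1949/1875)sin 2x
(D + E_pi) (D + E_alpha) E_alpha f = -(24/25)cos x - (146/75)sin x + (491/1875)cos 2x + (2921/625)sin 2x


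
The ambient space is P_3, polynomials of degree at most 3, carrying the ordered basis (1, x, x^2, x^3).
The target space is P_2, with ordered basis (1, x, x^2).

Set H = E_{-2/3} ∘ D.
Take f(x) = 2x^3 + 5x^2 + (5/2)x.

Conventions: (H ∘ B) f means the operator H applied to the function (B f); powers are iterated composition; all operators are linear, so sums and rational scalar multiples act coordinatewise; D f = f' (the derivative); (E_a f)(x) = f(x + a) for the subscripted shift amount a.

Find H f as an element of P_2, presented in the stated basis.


D f = 6x^2 + 10x + 5/2
E_{-2/3} D f = 6x^2 + 2x - 3/2

the image equals g(x) = 6x^2 + 2x - 3/2


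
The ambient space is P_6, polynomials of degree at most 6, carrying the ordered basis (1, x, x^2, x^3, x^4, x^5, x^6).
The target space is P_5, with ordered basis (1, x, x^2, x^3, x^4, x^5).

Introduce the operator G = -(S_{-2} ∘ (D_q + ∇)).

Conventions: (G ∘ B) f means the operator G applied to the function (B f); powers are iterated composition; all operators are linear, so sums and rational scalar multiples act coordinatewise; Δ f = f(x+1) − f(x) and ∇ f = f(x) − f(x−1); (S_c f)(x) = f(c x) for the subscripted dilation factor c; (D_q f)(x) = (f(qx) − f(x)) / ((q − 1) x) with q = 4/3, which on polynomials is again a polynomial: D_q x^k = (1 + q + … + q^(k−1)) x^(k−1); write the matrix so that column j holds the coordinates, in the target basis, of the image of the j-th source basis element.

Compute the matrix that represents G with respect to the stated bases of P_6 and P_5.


the matrix is [[0, -2, 1, -1, 1, -1, 1]; [0, 0, 26/3, -6, 8, -10, 12]; [0, 0, 0, -256/9, 24, -40, 60]; [0, 0, 0, 0, 2264/27, -80, 160]; [0, 0, 0, 0, 0, -18976/81, 240]; [0, 0, 0, 0, 0, 0, 154400/243]] (rows listed top to bottom)

image of 1: 0
image of x: -2
image of x^2: (26/3)x + 1
image of x^3: -(256/9)x^2 - 6x - 1
image of x^4: (2264/27)x^3 + 24x^2 + 8x + 1
image of x^5: -(18976/81)x^4 - 80x^3 - 40x^2 - 10x - 1
image of x^6: (154400/243)x^5 + 240x^4 + 160x^3 + 60x^2 + 12x + 1
each image's coordinates form column j of the matrix


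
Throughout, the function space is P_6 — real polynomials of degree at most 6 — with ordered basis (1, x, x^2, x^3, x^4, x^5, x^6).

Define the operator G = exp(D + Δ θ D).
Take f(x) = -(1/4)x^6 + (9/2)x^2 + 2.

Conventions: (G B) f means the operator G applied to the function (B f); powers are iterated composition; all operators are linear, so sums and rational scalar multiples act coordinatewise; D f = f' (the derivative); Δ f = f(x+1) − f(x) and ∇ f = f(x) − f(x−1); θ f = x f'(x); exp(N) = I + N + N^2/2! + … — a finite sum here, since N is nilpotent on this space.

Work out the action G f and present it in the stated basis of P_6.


the result is g(x) = -(1/4)x^6 - (3/2)x^5 - (165/4)x^4 - 215x^3 - (4527/4)x^2 - 2565x - 4507/2

order-1 term: -(3/2)x^5 - (75/2)x^4 - 75x^3 - 75x^2 - (57/2)x + 3/2
order-2 term: -(15/4)x^4 - 135x^3 - (1755/2)x^2 - 1260x - 2217/4
order-3 term: -5x^3 - 180x^2 - 1170x - 1290
order-4 term: -(15/4)x^2 - 105x - 390
order-5 term: -(3/2)x - 45/2
order-6 term: -1/4
the series for exp(D + Δ θ D) f terminates at order 6
exp(D + Δ θ D) f = -(1/4)x^6 - (3/2)x^5 - (165/4)x^4 - 215x^3 - (4527/4)x^2 - 2565x - 4507/2


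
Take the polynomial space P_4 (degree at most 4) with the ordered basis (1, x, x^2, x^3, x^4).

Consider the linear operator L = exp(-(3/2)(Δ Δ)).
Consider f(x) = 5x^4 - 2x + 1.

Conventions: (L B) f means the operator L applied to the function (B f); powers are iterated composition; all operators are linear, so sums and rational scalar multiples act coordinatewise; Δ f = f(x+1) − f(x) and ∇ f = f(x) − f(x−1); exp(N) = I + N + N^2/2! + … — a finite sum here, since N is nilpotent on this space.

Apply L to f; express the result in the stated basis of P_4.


order-1 term: -90x^2 - 180x - 105
order-2 term: 135
the series for exp(-(3/2)(Δ Δ)) f terminates at order 2
exp(-(3/2)(Δ Δ)) f = 5x^4 - 90x^2 - 182x + 31

the result is g(x) = 5x^4 - 90x^2 - 182x + 31


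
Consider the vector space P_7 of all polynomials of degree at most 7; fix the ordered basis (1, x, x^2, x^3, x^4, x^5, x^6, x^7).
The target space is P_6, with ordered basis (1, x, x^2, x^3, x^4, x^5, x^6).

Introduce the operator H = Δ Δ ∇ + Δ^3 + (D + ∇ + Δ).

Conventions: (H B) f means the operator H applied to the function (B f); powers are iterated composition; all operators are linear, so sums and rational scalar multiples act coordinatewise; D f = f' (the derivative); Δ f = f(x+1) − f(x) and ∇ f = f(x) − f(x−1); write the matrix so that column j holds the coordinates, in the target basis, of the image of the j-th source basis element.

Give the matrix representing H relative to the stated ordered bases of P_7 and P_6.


the matrix is [[0, 3, 0, 14, 48, 182, 600, 1934]; [0, 0, 6, 0, 56, 240, 1092, 4200]; [0, 0, 0, 9, 0, 140, 720, 3822]; [0, 0, 0, 0, 12, 0, 280, 1680]; [0, 0, 0, 0, 0, 15, 0, 490]; [0, 0, 0, 0, 0, 0, 18, 0]; [0, 0, 0, 0, 0, 0, 0, 21]] (rows listed top to bottom)

image of 1: 0
image of x: 3
image of x^2: 6x
image of x^3: 9x^2 + 14
image of x^4: 12x^3 + 56x + 48
image of x^5: 15x^4 + 140x^2 + 240x + 182
image of x^6: 18x^5 + 280x^3 + 720x^2 + 1092x + 600
image of x^7: 21x^6 + 490x^4 + 1680x^3 + 3822x^2 + 4200x + 1934
each image's coordinates form column j of the matrix


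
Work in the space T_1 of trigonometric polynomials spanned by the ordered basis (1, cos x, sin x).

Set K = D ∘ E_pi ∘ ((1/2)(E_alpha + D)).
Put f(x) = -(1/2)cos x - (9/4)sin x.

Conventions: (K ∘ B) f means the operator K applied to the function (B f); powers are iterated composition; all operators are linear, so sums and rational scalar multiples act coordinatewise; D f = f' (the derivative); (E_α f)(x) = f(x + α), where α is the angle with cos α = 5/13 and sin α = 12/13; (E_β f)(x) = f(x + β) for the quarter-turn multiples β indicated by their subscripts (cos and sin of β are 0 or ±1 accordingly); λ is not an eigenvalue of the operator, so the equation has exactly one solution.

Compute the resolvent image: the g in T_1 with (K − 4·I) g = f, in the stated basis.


the result is g(x) = (113/964)cos x + (721/964)sin x

write g with unknown coordinates in the stated basis and equate coefficients in (K − 4·I) g = f
solving from the highest basis element down gives g = (113/964)cos x + (721/964)sin x
check: K g = -(15/482)cos x + (715/964)sin x
so K g − 4·g = -(1/2)cos x - (9/4)sin x = f ✓


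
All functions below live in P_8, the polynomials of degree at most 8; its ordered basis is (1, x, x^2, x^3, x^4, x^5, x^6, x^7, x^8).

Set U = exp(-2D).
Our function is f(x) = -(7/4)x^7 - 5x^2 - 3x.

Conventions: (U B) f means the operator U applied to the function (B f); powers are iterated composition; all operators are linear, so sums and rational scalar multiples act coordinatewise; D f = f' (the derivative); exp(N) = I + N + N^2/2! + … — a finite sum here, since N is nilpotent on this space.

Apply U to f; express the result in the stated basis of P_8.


the image equals g(x) = -(7/4)x^7 + (49/2)x^6 - 147x^5 + 490x^4 - 980x^3 + 1171x^2 - 767x + 210

order-1 term: (49/2)x^6 + 20x + 6
order-2 term: -147x^5 - 20
order-3 term: 490x^4
order-4 term: -980x^3
order-5 term: 1176x^2
order-6 term: -784x
order-7 term: 224
the series for exp(-2D) f terminates at order 7
exp(-2D) f = -(7/4)x^7 + (49/2)x^6 - 147x^5 + 490x^4 - 980x^3 + 1171x^2 - 767x + 210


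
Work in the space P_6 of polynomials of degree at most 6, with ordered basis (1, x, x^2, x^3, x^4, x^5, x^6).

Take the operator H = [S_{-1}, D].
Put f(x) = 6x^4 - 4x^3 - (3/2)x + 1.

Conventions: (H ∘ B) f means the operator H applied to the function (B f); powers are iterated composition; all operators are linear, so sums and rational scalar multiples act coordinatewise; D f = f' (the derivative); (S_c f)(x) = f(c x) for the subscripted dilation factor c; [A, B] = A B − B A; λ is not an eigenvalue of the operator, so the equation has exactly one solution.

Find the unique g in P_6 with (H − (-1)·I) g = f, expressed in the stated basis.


the image equals g(x) = 6x^4 + 44x^3 - 264x^2 - (2115/2)x + 2116

write g with unknown coordinates in the stated basis and equate coefficients in (H − (-1)·I) g = f
solving from the highest basis element down gives g = 6x^4 + 44x^3 - 264x^2 - (2115/2)x + 2116
check: H g = -48x^3 + 264x^2 + 1056x - 2115
so H g − (-1)·g = 6x^4 - 4x^3 - (3/2)x + 1 = f ✓


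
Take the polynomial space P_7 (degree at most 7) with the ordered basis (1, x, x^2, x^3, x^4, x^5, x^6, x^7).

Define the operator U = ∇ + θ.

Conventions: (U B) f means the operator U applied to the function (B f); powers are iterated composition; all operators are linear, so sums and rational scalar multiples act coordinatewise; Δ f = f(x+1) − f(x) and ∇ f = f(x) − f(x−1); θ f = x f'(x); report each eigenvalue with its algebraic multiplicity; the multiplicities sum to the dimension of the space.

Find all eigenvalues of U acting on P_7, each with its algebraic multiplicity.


λ = 0 (multiplicity 1), λ = 1 (multiplicity 1), λ = 2 (multiplicity 1), λ = 3 (multiplicity 1), λ = 4 (multiplicity 1), λ = 5 (multiplicity 1), λ = 6 (multiplicity 1), λ = 7 (multiplicity 1)

image of 1: 0
image of x: x + 1
image of x^2: 2x^2 + 2x - 1
image of x^3: 3x^3 + 3x^2 - 3x + 1
image of x^4: 4x^4 + 4x^3 - 6x^2 + 4x - 1
image of x^5: 5x^5 + 5x^4 - 10x^3 + 10x^2 - 5x + 1
image of x^6: 6x^6 + 6x^5 - 15x^4 + 20x^3 - 15x^2 + 6x - 1
image of x^7: 7x^7 + 7x^6 - 21x^5 + 35x^4 - 35x^3 + 21x^2 - 7x + 1
the matrix is upper triangular; its diagonal is (0, 1, 2, 3, 4, 5, 6, 7)
for a triangular matrix the eigenvalues are the diagonal entries, with algebraic multiplicity their repetition count


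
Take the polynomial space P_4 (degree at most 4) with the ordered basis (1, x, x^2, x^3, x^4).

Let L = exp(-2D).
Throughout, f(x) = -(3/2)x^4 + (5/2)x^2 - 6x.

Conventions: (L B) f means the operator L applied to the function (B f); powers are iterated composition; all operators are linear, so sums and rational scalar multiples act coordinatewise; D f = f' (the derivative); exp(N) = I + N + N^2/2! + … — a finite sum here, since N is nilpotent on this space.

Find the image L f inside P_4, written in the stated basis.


the result is g(x) = -(3/2)x^4 + 12x^3 - (67/2)x^2 + 32x - 2

order-1 term: 12x^3 - 10x + 12
order-2 term: -36x^2 + 10
order-3 term: 48x
order-4 term: -24
the series for exp(-2D) f terminates at order 4
exp(-2D) f = -(3/2)x^4 + 12x^3 - (67/2)x^2 + 32x - 2


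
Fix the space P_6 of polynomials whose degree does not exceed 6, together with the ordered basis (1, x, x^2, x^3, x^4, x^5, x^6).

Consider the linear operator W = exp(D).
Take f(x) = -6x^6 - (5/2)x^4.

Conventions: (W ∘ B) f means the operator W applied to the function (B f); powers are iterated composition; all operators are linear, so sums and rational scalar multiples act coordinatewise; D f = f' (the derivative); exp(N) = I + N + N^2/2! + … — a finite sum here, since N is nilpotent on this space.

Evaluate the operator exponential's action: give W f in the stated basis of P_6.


the image equals g(x) = -6x^6 - 36x^5 - (185/2)x^4 - 130x^3 - 105x^2 - 46x - 17/2

order-1 term: -36x^5 - 10x^3
order-2 term: -90x^4 - 15x^2
order-3 term: -120x^3 - 10x
order-4 term: -90x^2 - 5/2
order-5 term: -36x
order-6 term: -6
the series for exp(D) f terminates at order 6
exp(D) f = -6x^6 - 36x^5 - (185/2)x^4 - 130x^3 - 105x^2 - 46x - 17/2


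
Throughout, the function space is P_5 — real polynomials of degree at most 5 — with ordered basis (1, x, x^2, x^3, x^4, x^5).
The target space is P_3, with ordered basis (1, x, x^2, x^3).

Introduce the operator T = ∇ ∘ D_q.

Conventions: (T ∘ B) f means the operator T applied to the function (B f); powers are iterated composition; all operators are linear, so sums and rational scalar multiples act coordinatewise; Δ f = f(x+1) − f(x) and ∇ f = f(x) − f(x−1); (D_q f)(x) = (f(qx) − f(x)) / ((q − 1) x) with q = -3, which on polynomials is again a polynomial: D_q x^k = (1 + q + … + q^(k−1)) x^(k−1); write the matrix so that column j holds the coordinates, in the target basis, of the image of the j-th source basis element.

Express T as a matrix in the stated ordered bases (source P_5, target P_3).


the matrix is [[0, 0, -2, -7, -20, -61]; [0, 0, 0, 14, 60, 244]; [0, 0, 0, 0, -60, -366]; [0, 0, 0, 0, 0, 244]] (rows listed top to bottom)

image of 1: 0
image of x: 0
image of x^2: -2
image of x^3: 14x - 7
image of x^4: -60x^2 + 60x - 20
image of x^5: 244x^3 - 366x^2 + 244x - 61
each image's coordinates form column j of the matrix


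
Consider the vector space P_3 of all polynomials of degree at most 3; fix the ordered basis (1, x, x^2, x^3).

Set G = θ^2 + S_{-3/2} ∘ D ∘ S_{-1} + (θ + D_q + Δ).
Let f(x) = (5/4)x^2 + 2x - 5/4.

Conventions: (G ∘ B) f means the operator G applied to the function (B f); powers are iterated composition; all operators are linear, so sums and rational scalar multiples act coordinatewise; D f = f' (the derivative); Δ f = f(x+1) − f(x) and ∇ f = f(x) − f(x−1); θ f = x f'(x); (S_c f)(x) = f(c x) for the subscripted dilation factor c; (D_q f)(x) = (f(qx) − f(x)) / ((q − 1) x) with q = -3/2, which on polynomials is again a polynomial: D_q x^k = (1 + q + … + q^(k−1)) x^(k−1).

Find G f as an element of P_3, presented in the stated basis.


the image equals g(x) = (15/2)x^2 + (17/8)x + 13/4

θ f = (5/2)x^2 + 2x
θ θ f = 5x^2 + 2x
S_{-1} f = (5/4)x^2 - 2x - 5/4
D S_{-1} f = (5/2)x - 2
S_{-3/2} D S_{-1} f = -(15/4)x - 2
θ f = (5/2)x^2 + 2x
D_q f = -(5/8)x + 2
Δ f = (5/2)x + 13/4
(θ + D_q + Δ) f = (5/2)x^2 + (31/8)x + 21/4
(θ^2 + S_{-3/2} ∘ D ∘ S_{-1} + (θ + D_q + Δ)) f = (15/2)x^2 + (17/8)x + 13/4


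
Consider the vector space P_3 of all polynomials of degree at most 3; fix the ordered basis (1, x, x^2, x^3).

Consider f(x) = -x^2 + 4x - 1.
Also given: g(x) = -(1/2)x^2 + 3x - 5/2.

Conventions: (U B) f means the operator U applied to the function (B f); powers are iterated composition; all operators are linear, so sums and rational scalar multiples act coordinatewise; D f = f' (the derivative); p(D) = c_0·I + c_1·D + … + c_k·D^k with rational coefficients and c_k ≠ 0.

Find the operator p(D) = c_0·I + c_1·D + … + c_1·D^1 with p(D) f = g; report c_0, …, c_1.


D^0 f = -x^2 + 4x - 1
D^1 f = -2x + 4
matching coefficients of g against c_0 f + c_1 Df + … from the top degree down determines the c_i
solution: c_0 = 1/2, c_1 = -1/2

p(D) = (1/2)·I − (1/2)·D, i.e. c_0 = 1/2, c_1 = -1/2


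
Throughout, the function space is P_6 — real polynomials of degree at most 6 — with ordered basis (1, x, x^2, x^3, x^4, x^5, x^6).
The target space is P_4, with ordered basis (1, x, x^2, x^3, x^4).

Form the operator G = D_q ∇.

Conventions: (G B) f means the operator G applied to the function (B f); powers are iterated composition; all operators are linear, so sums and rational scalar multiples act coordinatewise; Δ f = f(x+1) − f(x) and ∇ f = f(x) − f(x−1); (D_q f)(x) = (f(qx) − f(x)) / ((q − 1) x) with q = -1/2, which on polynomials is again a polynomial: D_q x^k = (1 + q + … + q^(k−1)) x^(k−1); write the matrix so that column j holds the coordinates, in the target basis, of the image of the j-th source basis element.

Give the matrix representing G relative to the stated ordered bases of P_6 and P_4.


image of 1: 0
image of x: 0
image of x^2: 2
image of x^3: (3/2)x - 3
image of x^4: 3x^2 - 3x + 4
image of x^5: (25/8)x^3 - (15/2)x^2 + 5x - 5
image of x^6: (33/8)x^4 - (75/8)x^3 + 15x^2 - (15/2)x + 6
each image's coordinates form column j of the matrix

the matrix is [[0, 0, 2, -3, 4, -5, 6]; [0, 0, 0, 3/2, -3, 5, -15/2]; [0, 0, 0, 0, 3, -15/2, 15]; [0, 0, 0, 0, 0, 25/8, -75/8]; [0, 0, 0, 0, 0, 0, 33/8]] (rows listed top to bottom)


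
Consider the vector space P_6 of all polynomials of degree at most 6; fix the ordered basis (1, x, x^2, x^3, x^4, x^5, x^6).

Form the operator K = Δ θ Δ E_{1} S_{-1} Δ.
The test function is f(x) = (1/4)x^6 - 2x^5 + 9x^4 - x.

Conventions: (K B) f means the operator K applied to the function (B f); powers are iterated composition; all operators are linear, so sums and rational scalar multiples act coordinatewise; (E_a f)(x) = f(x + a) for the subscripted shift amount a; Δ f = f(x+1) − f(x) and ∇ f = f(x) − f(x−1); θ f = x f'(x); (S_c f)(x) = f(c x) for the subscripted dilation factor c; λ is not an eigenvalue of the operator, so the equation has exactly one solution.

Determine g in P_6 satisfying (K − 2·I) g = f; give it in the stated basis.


write g with unknown coordinates in the stated basis and equate coefficients in (K − 2·I) g = f
solving from the highest basis element down gives g = -(1/8)x^6 + x^5 - (9/2)x^4 + 30x^3 + (405/2)x^2 + (937/2)x + 781/2
check: K g = 60x^3 + 405x^2 + 936x + 781
so K g − 2·g = (1/4)x^6 - 2x^5 + 9x^4 - x = f ✓

g(x) = -(1/8)x^6 + x^5 - (9/2)x^4 + 30x^3 + (405/2)x^2 + (937/2)x + 781/2


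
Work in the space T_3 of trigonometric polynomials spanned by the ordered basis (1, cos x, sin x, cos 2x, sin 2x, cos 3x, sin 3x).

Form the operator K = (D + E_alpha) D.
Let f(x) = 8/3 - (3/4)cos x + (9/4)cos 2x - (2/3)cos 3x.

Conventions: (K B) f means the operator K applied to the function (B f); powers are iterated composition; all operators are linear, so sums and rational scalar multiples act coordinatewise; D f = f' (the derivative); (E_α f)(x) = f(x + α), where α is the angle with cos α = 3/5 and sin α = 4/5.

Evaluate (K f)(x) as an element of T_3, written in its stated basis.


g(x) = (27/20)cos x + (9/20)sin x - (333/25)cos 2x + (63/50)sin 2x + (838/125)cos 3x - (234/125)sin 3x

D f = (3/4)sin x - (9/2)sin 2x + 2sin 3x
D D f = (3/4)cos x - 9cos 2x + 6cos 3x
E_alpha D f = (3/5)cos x + (9/20)sin x - (108/25)cos 2x + (63/50)sin 2x + (88/125)cos 3x - (234/125)sin 3x
(D + E_alpha) D f = (27/20)cos x + (9/20)sin x - (333/25)cos 2x + (63/50)sin 2x + (838/125)cos 3x - (234/125)sin 3x


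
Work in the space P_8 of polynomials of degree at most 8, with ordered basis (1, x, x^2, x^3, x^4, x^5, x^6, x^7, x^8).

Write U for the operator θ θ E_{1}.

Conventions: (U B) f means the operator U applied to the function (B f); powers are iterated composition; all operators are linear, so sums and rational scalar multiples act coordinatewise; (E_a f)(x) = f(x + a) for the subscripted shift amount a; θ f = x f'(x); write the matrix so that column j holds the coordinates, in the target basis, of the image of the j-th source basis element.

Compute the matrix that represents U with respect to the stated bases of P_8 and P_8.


the matrix is [[0, 0, 0, 0, 0, 0, 0, 0, 0]; [0, 1, 2, 3, 4, 5, 6, 7, 8]; [0, 0, 4, 12, 24, 40, 60, 84, 112]; [0, 0, 0, 9, 36, 90, 180, 315, 504]; [0, 0, 0, 0, 16, 80, 240, 560, 1120]; [0, 0, 0, 0, 0, 25, 150, 525, 1400]; [0, 0, 0, 0, 0, 0, 36, 252, 1008]; [0, 0, 0, 0, 0, 0, 0, 49, 392]; [0, 0, 0, 0, 0, 0, 0, 0, 64]] (rows listed top to bottom)

image of 1: 0
image of x: x
image of x^2: 4x^2 + 2x
image of x^3: 9x^3 + 12x^2 + 3x
image of x^4: 16x^4 + 36x^3 + 24x^2 + 4x
image of x^5: 25x^5 + 80x^4 + 90x^3 + 40x^2 + 5x
image of x^6: 36x^6 + 150x^5 + 240x^4 + 180x^3 + 60x^2 + 6x
image of x^7: 49x^7 + 252x^6 + 525x^5 + 560x^4 + 315x^3 + 84x^2 + 7x
image of x^8: 64x^8 + 392x^7 + 1008x^6 + 1400x^5 + 1120x^4 + 504x^3 + 112x^2 + 8x
each image's coordinates form column j of the matrix


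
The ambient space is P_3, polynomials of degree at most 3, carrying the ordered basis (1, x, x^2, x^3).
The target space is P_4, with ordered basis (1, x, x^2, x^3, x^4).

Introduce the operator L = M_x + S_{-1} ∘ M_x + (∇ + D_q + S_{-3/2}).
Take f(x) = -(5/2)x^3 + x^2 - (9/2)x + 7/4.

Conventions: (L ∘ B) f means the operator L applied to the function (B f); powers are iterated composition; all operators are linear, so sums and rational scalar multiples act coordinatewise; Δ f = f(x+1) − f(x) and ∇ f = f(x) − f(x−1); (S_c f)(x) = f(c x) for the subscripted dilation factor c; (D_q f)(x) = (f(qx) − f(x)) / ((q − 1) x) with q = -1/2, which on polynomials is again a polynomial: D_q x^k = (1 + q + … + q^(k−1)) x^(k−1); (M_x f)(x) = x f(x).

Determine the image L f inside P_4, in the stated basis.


M_x f = -(5/2)x^4 + x^3 - (9/2)x^2 + (7/4)x
M_x f = -(5/2)x^4 + x^3 - (9/2)x^2 + (7/4)x
S_{-1} M_x f = -(5/2)x^4 - x^3 - (9/2)x^2 - (7/4)x
∇ f = -(15/2)x^2 + (19/2)x - 8
D_q f = -(15/8)x^2 + (1/2)x - 9/2
S_{-3/2} f = (135/16)x^3 + (9/4)x^2 + (27/4)x + 7/4
(∇ + D_q + S_{-3/2}) f = (135/16)x^3 - (57/8)x^2 + (67/4)x - 43/4
(M_x + S_{-1} ∘ M_x + (∇ + D_q + S_{-3/2})) f = -5x^4 + (135/16)x^3 - (129/8)x^2 + (67/4)x - 43/4

g(x) = -5x^4 + (135/16)x^3 - (129/8)x^2 + (67/4)x - 43/4


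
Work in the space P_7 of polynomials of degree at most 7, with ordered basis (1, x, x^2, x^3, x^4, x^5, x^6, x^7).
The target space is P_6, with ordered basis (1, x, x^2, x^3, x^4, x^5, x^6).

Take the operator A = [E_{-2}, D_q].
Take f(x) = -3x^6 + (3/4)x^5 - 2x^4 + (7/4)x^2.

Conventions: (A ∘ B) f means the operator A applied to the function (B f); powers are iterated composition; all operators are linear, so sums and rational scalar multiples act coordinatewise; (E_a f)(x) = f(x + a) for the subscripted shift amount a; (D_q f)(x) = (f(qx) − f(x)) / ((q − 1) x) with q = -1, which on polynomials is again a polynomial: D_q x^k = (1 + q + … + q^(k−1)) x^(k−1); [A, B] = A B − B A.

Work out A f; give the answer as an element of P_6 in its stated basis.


D_q f = (3/4)x^4
E_{-2} D_q f = (3/4)x^4 - 6x^3 + 18x^2 - 24x + 12
E_{-2} f = -3x^6 + (147/4)x^5 - (379/2)x^4 + 526x^3 - (3305/4)x^2 + 693x - 241
D_q E_{-2} f = (147/4)x^4 + 526x^2 + 693
[E_{-2}, D_q] f = -36x^4 - 6x^3 - 508x^2 - 24x - 681

g(x) = -36x^4 - 6x^3 - 508x^2 - 24x - 681


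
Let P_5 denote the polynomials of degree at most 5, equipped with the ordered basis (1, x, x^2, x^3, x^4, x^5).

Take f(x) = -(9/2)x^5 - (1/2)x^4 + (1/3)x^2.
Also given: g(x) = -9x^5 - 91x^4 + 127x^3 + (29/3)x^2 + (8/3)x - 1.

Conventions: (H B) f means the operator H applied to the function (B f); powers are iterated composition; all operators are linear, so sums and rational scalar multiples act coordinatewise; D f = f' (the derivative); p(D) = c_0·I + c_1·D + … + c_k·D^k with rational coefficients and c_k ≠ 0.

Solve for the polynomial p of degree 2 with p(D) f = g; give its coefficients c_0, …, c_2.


p(D) = 2·I + 4·D − (3/2)·D^2, i.e. c_0 = 2, c_1 = 4, c_2 = -3/2

D^0 f = -(9/2)x^5 - (1/2)x^4 + (1/3)x^2
D^1 f = -(45/2)x^4 - 2x^3 + (2/3)x
D^2 f = -90x^3 - 6x^2 + 2/3
matching coefficients of g against c_0 f + c_1 Df + … from the top degree down determines the c_i
solution: c_0 = 2, c_1 = 4, c_2 = -3/2


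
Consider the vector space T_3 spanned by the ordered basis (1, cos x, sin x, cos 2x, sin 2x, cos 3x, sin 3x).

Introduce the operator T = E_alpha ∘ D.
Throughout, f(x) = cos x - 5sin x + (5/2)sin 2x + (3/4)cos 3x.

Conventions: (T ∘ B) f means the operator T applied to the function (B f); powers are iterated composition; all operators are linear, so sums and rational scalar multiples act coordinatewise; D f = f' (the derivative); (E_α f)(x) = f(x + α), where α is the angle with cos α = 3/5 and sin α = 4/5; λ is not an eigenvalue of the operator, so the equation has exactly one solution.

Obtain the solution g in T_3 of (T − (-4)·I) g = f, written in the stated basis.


write g with unknown coordinates in the stated basis and equate coefficients in (T − (-4)·I) g = f
solving from the highest basis element down gives g = (31/53)cos x - (77/53)sin x + (35/116)cos 2x + (65/58)sin 2x + (276/2069)cos 3x - (1053/8276)sin 3x
check: T g = -(71/53)cos x + (43/53)sin x - (35/29)cos 2x - (115/58)sin 2x + (1791/8276)cos 3x + (1053/2069)sin 3x
so T g − (-4)·g = cos x - 5sin x + (5/2)sin 2x + (3/4)cos 3x = f ✓

the image equals g(x) = (31/53)cos x - (77/53)sin x + (35/116)cos 2x + (65/58)sin 2x + (276/2069)cos 3x - (1053/8276)sin 3x


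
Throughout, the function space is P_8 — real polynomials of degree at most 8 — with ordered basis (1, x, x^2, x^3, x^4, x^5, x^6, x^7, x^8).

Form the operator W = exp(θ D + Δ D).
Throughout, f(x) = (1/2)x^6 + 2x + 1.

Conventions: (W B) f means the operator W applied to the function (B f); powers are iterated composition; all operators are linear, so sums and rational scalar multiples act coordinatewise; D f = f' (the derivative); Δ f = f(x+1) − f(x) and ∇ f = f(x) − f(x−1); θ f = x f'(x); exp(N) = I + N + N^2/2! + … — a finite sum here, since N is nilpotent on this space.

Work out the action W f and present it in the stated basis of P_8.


g(x) = (1/2)x^6 + 15x^5 + 165x^4 + 870x^3 + 2415x^2 + 3527x + 4413/2

order-1 term: 15x^5 + 15x^4 + 30x^3 + 30x^2 + 15x + 3
order-2 term: 150x^4 + 240x^3 + 405x^2 + 360x + 285/2
order-3 term: 600x^3 + 1080x^2 + 1350x + 710
order-4 term: 900x^2 + 1440x + 990
order-5 term: 360x + 360
the series for exp(θ D + Δ D) f terminates at order 5
exp(θ D + Δ D) f = (1/2)x^6 + 15x^5 + 165x^4 + 870x^3 + 2415x^2 + 3527x + 4413/2


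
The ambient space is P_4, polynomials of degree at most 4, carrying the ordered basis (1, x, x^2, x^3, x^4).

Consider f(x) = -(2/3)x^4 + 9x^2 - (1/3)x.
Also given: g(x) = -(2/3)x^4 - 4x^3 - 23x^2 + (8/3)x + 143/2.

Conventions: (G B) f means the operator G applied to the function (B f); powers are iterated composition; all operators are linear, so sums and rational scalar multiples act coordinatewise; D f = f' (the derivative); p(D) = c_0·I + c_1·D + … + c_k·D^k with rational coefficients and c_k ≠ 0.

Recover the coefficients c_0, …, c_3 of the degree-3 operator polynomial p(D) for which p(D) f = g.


p(D) = I + (3/2)·D + 4·D^2 + (3/2)·D^3, i.e. c_0 = 1, c_1 = 3/2, c_2 = 4, c_3 = 3/2

D^0 f = -(2/3)x^4 + 9x^2 - (1/3)x
D^1 f = -(8/3)x^3 + 18x - 1/3
D^2 f = -8x^2 + 18
D^3 f = -16x
matching coefficients of g against c_0 f + c_1 Df + … from the top degree down determines the c_i
solution: c_0 = 1, c_1 = 3/2, c_2 = 4, c_3 = 3/2


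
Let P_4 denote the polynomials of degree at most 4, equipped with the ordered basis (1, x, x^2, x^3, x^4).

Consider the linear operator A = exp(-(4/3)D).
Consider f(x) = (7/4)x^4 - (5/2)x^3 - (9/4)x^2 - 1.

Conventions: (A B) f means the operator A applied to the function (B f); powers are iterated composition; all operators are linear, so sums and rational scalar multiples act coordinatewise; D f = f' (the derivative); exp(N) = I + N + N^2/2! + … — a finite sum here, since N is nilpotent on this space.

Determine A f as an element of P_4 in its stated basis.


g(x) = (7/4)x^4 - (71/6)x^3 + (317/12)x^2 - (646/27)x + 523/81

order-1 term: -(28/3)x^3 + 10x^2 + 6x
order-2 term: (56/3)x^2 - (40/3)x - 4
order-3 term: -(448/27)x + 160/27
order-4 term: 448/81
the series for exp(-(4/3)D) f terminates at order 4
exp(-(4/3)D) f = (7/4)x^4 - (71/6)x^3 + (317/12)x^2 - (646/27)x + 523/81


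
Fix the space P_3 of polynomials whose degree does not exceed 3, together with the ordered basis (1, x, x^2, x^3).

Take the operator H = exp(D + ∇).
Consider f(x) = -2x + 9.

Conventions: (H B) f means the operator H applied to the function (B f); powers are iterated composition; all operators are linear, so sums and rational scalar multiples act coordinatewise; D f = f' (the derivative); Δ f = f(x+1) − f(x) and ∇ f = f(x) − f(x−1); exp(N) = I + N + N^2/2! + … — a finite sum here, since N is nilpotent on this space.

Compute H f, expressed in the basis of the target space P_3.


order-1 term: -4
the series for exp(D + ∇) f terminates at order 1
exp(D + ∇) f = -2x + 5

g(x) = -2x + 5


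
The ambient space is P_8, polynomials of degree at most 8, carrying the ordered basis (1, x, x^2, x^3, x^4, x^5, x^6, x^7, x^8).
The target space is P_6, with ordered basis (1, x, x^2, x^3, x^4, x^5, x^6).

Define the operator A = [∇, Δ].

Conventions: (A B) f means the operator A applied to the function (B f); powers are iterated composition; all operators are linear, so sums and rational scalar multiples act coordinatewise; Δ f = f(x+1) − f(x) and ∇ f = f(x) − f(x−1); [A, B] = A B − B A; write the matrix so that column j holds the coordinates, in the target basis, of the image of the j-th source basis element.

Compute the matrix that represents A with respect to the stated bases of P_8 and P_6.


the matrix is [[0, 0, 0, 0, 0, 0, 0, 0, 0]; [0, 0, 0, 0, 0, 0, 0, 0, 0]; [0, 0, 0, 0, 0, 0, 0, 0, 0]; [0, 0, 0, 0, 0, 0, 0, 0, 0]; [0, 0, 0, 0, 0, 0, 0, 0, 0]; [0, 0, 0, 0, 0, 0, 0, 0, 0]; [0, 0, 0, 0, 0, 0, 0, 0, 0]] (rows listed top to bottom)

image of 1: 0
image of x: 0
image of x^2: 0
image of x^3: 0
image of x^4: 0
image of x^5: 0
image of x^6: 0
image of x^7: 0
image of x^8: 0
each image's coordinates form column j of the matrix


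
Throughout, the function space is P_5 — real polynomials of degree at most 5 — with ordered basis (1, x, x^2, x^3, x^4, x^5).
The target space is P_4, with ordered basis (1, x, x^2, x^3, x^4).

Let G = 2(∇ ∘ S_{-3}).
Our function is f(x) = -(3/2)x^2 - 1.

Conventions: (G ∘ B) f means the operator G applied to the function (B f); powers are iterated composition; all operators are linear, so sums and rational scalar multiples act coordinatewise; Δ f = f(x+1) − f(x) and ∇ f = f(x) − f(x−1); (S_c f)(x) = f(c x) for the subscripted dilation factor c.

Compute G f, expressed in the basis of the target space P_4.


g(x) = -54x + 27

S_{-3} f = -(27/2)x^2 - 1
∇ S_{-3} f = -27x + 27/2
(2(∇ ∘ S_{-3})) f = -54x + 27


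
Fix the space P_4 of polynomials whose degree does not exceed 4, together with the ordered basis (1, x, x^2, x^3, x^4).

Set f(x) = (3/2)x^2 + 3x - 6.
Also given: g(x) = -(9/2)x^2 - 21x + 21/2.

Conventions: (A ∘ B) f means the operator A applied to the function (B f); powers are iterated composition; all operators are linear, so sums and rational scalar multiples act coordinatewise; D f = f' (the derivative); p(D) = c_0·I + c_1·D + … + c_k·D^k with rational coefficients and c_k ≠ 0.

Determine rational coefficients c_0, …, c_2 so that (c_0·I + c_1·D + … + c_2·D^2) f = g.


D^0 f = (3/2)x^2 + 3x - 6
D^1 f = 3x + 3
D^2 f = 3
matching coefficients of g against c_0 f + c_1 Df + … from the top degree down determines the c_i
solution: c_0 = -3, c_1 = -4, c_2 = 3/2

p(D) = -3·I − 4·D + (3/2)·D^2, i.e. c_0 = -3, c_1 = -4, c_2 = 3/2


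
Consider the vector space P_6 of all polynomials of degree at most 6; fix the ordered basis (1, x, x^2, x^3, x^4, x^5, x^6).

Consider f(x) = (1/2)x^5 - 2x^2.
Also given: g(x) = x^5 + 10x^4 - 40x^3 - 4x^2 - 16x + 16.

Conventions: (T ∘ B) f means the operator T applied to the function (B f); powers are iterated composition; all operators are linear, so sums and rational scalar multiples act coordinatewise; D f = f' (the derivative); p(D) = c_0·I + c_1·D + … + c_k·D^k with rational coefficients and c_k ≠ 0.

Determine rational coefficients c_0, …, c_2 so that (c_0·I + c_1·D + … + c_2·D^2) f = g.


c_0 = 2, c_1 = 4, c_2 = -4

D^0 f = (1/2)x^5 - 2x^2
D^1 f = (5/2)x^4 - 4x
D^2 f = 10x^3 - 4
matching coefficients of g against c_0 f + c_1 Df + … from the top degree down determines the c_i
solution: c_0 = 2, c_1 = 4, c_2 = -4


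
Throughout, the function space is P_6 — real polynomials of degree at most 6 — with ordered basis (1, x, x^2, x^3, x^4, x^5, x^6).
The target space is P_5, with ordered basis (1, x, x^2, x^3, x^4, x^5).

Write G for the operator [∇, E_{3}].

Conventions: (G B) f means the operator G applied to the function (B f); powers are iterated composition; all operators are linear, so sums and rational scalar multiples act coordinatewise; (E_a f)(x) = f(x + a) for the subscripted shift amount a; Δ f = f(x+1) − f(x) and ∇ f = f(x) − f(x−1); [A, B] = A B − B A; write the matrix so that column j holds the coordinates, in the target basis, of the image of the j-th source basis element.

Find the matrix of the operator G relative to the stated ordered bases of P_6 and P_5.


image of 1: 0
image of x: 0
image of x^2: 0
image of x^3: 0
image of x^4: 0
image of x^5: 0
image of x^6: 0
each image's coordinates form column j of the matrix

the matrix is [[0, 0, 0, 0, 0, 0, 0]; [0, 0, 0, 0, 0, 0, 0]; [0, 0, 0, 0, 0, 0, 0]; [0, 0, 0, 0, 0, 0, 0]; [0, 0, 0, 0, 0, 0, 0]; [0, 0, 0, 0, 0, 0, 0]] (rows listed top to bottom)


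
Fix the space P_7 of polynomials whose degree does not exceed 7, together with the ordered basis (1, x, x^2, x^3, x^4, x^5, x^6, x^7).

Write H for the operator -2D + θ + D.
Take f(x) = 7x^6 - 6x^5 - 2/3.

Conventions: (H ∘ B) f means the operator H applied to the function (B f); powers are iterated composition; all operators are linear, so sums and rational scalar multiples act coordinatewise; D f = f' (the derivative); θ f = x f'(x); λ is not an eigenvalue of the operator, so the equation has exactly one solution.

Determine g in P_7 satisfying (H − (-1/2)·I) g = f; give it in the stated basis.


write g with unknown coordinates in the stated basis and equate coefficients in (H − (-1/2)·I) g = f
solving from the highest basis element down gives g = (14/13)x^6 + (12/143)x^5 + (40/429)x^4 + (320/3003)x^3 + (128/1001)x^2 + (512/3003)x - 2980/3003
check: H g = (84/13)x^6 - (864/143)x^5 - (20/429)x^4 - (160/3003)x^3 - (64/1001)x^2 - (256/3003)x - 512/3003
so H g − (-1/2)·g = 7x^6 - 6x^5 - 2/3 = f ✓

the result is g(x) = (14/13)x^6 + (12/143)x^5 + (40/429)x^4 + (320/3003)x^3 + (128/1001)x^2 + (512/3003)x - 2980/3003
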